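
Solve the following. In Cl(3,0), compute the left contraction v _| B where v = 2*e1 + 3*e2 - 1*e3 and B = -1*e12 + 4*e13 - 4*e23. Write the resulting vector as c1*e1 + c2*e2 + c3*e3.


Left contraction v _| B = <vB>_1 (grade-1 part of the geometric product vB).
Using e1_|e12 = e2, e2_|e12 = -e1, e1_|e13 = e3, e3_|e13 = -e1, e2_|e23 = e3, e3_|e23 = -e2:
e1 coeff: -v2*b12 - v3*b13 = -(3)*(-1) - (-1)*(4) = 7
e2 coeff: v1*b12 - v3*b23 = (2)*(-1) - (-1)*(-4) = -6
e3 coeff: v1*b13 + v2*b23 = (2)*(4) + (3)*(-4) = -4
v _| B = 7*e1 - 6*e2 - 4*e3


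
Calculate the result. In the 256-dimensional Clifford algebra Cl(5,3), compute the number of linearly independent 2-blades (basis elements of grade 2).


Number of grade-k basis blades in Cl(p,q) with n = p + q is C(n, k).
n = 5 + 3 = 8
C(8, 2) = 8! / (2! * 6!)
= 40320 / (2 * 720)
= 28


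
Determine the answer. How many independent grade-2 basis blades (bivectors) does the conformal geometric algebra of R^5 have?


The conformal model of R^5 uses Cl(6,1) with m = 5 + 2 = 7 generators.
Number of grade-2 blades = C(m, 2) = C(7, 2)
= 7*6/2 = 21


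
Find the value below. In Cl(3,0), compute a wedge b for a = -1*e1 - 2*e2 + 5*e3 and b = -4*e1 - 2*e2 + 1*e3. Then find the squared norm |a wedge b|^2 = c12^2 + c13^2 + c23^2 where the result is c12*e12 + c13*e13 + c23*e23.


a wedge b = (a1*b2 - a2*b1)*e12 + (a1*b3 - a3*b1)*e13 + (a2*b3 - a3*b2)*e23
e12 coeff: (-1)*(-2) - (-2)*(-4) = 2 - 8 = -6
e13 coeff: (-1)*1 - 5*(-4) = -1 - (-20) = 19
e23 coeff: (-2)*1 - 5*(-2) = -2 - (-10) = 8
|a wedge b|^2 = (-6)^2 + 19^2 + 8^2
= 36 + 361 + 64
= 461


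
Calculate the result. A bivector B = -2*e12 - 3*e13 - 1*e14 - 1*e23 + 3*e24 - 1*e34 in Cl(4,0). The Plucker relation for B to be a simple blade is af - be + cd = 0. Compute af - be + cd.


Plucker relation: af - be + cd
a*f = (-2)*(-1) = 2
b*e = (-3)*3 = -9
c*d = (-1)*(-1) = 1
af - be + cd = 2 - (-9) + 1
= 12


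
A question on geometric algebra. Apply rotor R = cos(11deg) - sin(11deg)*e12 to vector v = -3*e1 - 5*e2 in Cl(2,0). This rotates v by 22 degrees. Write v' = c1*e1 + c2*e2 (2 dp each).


Rotor R = cos(11deg) - sin(11deg)*e12
Rotation angle theta = 2 * 11 = 22 degrees
v' = R*v*~R rotates v by theta.
cos(22deg) = 0.9272, sin(22deg) = 0.3746
v'_1 = -3*cos(22deg) - (-5)*sin(22deg)
= -3*0.9272 - (-5)*0.3746
= -0.91
v'_2 = -3*sin(22deg) + (-5)*cos(22deg)
= -3*0.3746 + (-5)*0.9272
= -5.76
v' = -0.91*e1 - 5.76*e2


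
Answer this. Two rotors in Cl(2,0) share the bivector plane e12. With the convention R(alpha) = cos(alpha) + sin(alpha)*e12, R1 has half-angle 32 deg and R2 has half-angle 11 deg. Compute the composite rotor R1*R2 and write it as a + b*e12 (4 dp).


Same-plane rotors commute and their half-angles add:
R1*R2 = cos(a1 + a2) + sin(a1 + a2)*e12.
a1 + a2 = 32 + 11 = 43 deg
cos(43 deg) = 0.7314
sin(43 deg) = 0.6820
R1*R2 = 0.7314 + 0.6820*e12


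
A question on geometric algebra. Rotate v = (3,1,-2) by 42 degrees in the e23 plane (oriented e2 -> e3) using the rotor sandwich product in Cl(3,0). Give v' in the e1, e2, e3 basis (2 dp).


Rotor R = cos(21deg) - sin(21deg)*e23
Rotation angle theta = 2 * 21 = 42 degrees in the e23 plane (e2 -> e3).
The component perpendicular to the plane (e1) is invariant: v'_1 = v1 = 3.00
cos(42deg) = 0.7431, sin(42deg) = 0.6691
v'_2 = v2*cos(theta) - v3*sin(theta) = 1*0.7431 - (-2)*0.6691 = 2.08
v'_3 = v2*sin(theta) + v3*cos(theta) = 1*0.6691 + (-2)*0.7431 = -0.82
v' = 3.00*e1 + 2.08*e2 - 0.82*e3


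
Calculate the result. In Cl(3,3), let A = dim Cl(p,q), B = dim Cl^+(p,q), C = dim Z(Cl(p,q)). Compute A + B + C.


n = 3 + 3 = 6
Total dim = 2^6 = 64
Even subalgebra dim = 2^5 = 32
n is even, so center dim = 1
Sum = 64 + 32 + 1 = 97


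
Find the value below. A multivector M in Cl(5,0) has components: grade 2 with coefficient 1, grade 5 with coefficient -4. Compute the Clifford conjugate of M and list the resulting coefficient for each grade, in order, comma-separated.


Clifford conjugate sign for grade k: (-1)^(k(k+1)/2)
Grade 2: (-1)^(2*3/2) = (-1)^3 = -1, coeff 1 -> -1
Grade 5: (-1)^(5*6/2) = (-1)^15 = -1, coeff -4 -> 4
Conjugated coefficients: -1, 4


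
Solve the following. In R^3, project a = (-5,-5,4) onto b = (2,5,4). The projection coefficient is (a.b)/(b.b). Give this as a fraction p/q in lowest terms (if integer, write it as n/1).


Projection coefficient = (a . b) / (b . b)
a . b = (-5)*2 + (-5)*5 + 4*4
= -10 + (-25) + 16 = -19
b . b = 2^2 + 5^2 + 4^2
= 4 + 25 + 16 = 45
Coefficient = -19/45
In lowest terms: -19/45


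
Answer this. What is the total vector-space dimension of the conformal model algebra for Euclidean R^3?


The conformal model of R^3 uses Cl(4,1): the 3 Euclidean generators plus two extra orthogonal generators e+ (e+^2 = +1) and e- (e-^2 = -1), from which the null vectors e0, einf are built.
Number of generators m = 3 + 2 = 5.
dim Cl(p,q) = 2^m = 2^5 = 32


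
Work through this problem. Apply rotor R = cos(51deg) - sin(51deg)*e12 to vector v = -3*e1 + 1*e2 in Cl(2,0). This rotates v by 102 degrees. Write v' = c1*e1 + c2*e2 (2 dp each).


Rotor R = cos(51deg) - sin(51deg)*e12
Rotation angle theta = 2 * 51 = 102 degrees
v' = R*v*~R rotates v by theta.
cos(102deg) = -0.2079, sin(102deg) = 0.9781
v'_1 = -3*cos(102deg) - 1*sin(102deg)
= -3*(-0.2079) - 1*0.9781
= -0.35
v'_2 = -3*sin(102deg) + 1*cos(102deg)
= -3*0.9781 + 1*(-0.2079)
= -3.14
v' = -0.35*e1 - 3.14*e2


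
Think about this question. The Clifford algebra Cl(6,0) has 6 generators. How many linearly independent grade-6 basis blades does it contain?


Number of grade-k basis blades in Cl(p,q) with n = p + q is C(n, k).
n = 6 + 0 = 6
C(6, 6) = 6! / (6! * 0!)
= 720 / (720 * 1)
= 1


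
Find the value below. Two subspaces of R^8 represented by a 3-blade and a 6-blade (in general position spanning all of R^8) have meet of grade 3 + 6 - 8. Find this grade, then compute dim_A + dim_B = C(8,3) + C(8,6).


Meet grade = grade(A) + grade(B) - n
= 3 + 6 - 8 = 1
C(8,3) = 56
C(8,6) = 28
dim_A + dim_B = 56 + 28 = 84


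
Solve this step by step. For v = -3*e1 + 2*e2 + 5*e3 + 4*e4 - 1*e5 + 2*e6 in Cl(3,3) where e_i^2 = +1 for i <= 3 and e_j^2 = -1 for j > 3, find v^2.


v^2 = sum of c_i^2 * e_i^2
Positive signature terms (e_i^2 = +1): (-3)^2 + 2^2 + 5^2 = 38
Negative signature terms (e_j^2 = -1): 4^2 + (-1)^2 + 2^2 = 21
v^2 = 38 - 21 = 17


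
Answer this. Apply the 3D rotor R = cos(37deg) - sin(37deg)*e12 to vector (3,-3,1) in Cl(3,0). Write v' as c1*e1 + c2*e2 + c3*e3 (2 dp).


Rotor R = cos(37deg) - sin(37deg)*e12
Rotation angle theta = 2 * 37 = 74 degrees in the e12 plane (e1 -> e2).
The component perpendicular to the plane (e3) is invariant: v'_3 = v3 = 1.00
cos(74deg) = 0.2756, sin(74deg) = 0.9613
v'_1 = v1*cos(theta) - v2*sin(theta) = 3*0.2756 - (-3)*0.9613 = 3.71
v'_2 = v1*sin(theta) + v2*cos(theta) = 3*0.9613 + (-3)*0.2756 = 2.06
v' = 3.71*e1 + 2.06*e2 + 1.00*e3


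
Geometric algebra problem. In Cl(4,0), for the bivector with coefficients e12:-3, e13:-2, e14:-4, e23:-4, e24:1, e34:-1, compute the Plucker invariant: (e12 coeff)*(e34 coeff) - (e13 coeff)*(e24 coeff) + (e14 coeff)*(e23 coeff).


Plucker relation: af - be + cd
a*f = (-3)*(-1) = 3
b*e = (-2)*1 = -2
c*d = (-4)*(-4) = 16
af - be + cd = 3 - (-2) + 16
= 21


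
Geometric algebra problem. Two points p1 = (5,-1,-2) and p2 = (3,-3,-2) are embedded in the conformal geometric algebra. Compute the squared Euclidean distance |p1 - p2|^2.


p1 - p2 = (2, 2, 0)
|p1 - p2|^2 = 2^2 + 2^2 + 0^2
= 4 + 4 + 0
= 8


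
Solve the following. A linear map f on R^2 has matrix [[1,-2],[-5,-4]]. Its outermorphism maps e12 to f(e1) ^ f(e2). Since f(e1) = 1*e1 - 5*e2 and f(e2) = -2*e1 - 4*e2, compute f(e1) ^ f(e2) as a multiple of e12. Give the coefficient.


The outermorphism of a linear map f sends e1^e2 to f(e1)^f(e2).
f(e1) = 1*e1 - 5*e2
f(e2) = -2*e1 - 4*e2
f(e1) ^ f(e2) = (1*e1 - 5*e2) ^ (-2*e1 - 4*e2)
= 1*(-4)*e12 + (-5)*(-2)*e21
= (-4 - 10)*e12
= -14*e12
Coefficient = -14


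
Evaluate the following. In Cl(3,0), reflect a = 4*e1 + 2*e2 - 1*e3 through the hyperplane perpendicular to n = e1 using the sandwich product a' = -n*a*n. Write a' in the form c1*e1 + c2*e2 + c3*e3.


Reflection formula: a' = -n*a*n, with n = e1 (unit vector, n^2 = 1).
For reflection through hyperplane perp to e1:
The component along e1 flips sign, others stay.
a = (4, 2, -1)
a' = (-4, 2, -1)
a' = -4*e1 + 2*e2 - 1*e3


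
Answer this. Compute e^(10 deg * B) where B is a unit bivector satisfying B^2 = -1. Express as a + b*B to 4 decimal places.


For a unit bivector B with B^2 = -1, the exponential series gives
e^(theta*B) = cos(theta) + sin(theta)*B (the GA analogue of Euler's formula).
theta = 10 degrees = 0.174533 rad
cos(10 deg) = 0.9848
sin(10 deg) = 0.1736
exp(theta*B) = 0.9848 + 0.1736*B


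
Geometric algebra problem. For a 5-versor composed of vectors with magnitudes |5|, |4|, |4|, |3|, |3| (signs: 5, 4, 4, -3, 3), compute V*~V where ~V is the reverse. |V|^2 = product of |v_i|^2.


Each vector v_i has |v_i|^2 = s_i^2
Squared scales: 5^2 = 25, 4^2 = 16, 4^2 = 16, (-3)^2 = 9, 3^2 = 9
|V|^2 = 25 * 16 * 16 * 9 * 9
= 518400


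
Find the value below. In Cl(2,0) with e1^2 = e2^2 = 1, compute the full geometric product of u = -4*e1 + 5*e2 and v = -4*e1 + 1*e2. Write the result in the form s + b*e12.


Expand: (-4*e1 + 5*e2)(-4*e1 + 1*e2)
= (-4)*(-4)*e1e1 + (-4)*1*e1e2 + 5*(-4)*e2e1 + 5*1*e2e2
Using e1^2 = e2^2 = 1, e2e1 = -e1e2:
Scalar part s = (-4)*(-4) + 5*1 = 16 + 5 = 21
Bivector part b = (-4)*1 - 5*(-4) = -4 - (-20) = 16
uv = 21 + 16*e12


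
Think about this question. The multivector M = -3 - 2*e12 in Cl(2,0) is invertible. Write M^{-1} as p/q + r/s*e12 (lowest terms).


M = -3 - 2*e12, where e12^2 = -1.
Since M commutes with its reverse ~M = a - b*e12, M * ~M = a^2 - b^2*e12^2 = a^2 + b^2.
So M^{-1} = ~M / (a^2 + b^2) = (a - b*e12)/(a^2 + b^2).
a^2 + b^2 = 9 + 4 = 13
Scalar part = -3/13 = -3/13
Bivector coeff = 2/13 = 2/13
M^{-1} = -3/13 + 2/13*e12


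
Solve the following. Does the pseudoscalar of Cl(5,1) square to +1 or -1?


The pseudoscalar I = e1...e_n (product of all n generators) of Cl(p,q) satisfies I^2 = (-1)^(q + n(n-1)/2).
p = 5, q = 1, n = p + q = 6
n(n-1)/2 = 6 * 5 / 2 = 15
Exponent = q + n(n-1)/2 = 1 + 15 = 16
I^2 = (-1)^16 = +1


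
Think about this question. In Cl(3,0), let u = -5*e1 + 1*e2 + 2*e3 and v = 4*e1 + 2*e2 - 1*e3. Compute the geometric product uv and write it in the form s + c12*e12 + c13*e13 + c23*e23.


In Cl(3,0): e_i^2 = 1, e_ie_j = -e_je_i for i != j.
Scalar part = u . v = (-5)*4 + 1*2 + 2*(-1)
= -20 + 2 + (-2) = -20
e12 coeff = (-5)*2 - 1*4 = -10 - 4 = -14
e13 coeff = (-5)*(-1) - 2*4 = 5 - 8 = -3
e23 coeff = 1*(-1) - 2*2 = -1 - 4 = -5
uv = -20 - 14*e12 - 3*e13 - 5*e23


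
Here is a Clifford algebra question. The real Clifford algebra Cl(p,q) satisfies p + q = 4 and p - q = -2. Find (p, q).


We need p + q = 4 and p - q = -2.
Adding: 2p = 4 + (-2) = 2, so p = 1.
Then q = 4 - 1 = 3.
(p, q) = (1, 3)


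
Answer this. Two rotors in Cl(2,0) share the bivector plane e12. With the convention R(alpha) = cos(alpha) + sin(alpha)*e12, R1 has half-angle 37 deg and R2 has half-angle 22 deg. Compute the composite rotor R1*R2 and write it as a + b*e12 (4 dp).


Same-plane rotors commute and their half-angles add:
R1*R2 = cos(a1 + a2) + sin(a1 + a2)*e12.
a1 + a2 = 37 + 22 = 59 deg
cos(59 deg) = 0.5150
sin(59 deg) = 0.8572
R1*R2 = 0.5150 + 0.8572*e12


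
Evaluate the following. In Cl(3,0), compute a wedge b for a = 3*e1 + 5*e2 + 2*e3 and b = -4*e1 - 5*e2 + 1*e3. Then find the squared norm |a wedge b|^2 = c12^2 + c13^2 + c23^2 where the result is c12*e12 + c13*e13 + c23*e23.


a wedge b = (a1*b2 - a2*b1)*e12 + (a1*b3 - a3*b1)*e13 + (a2*b3 - a3*b2)*e23
e12 coeff: 3*(-5) - 5*(-4) = -15 - (-20) = 5
e13 coeff: 3*1 - 2*(-4) = 3 - (-8) = 11
e23 coeff: 5*1 - 2*(-5) = 5 - (-10) = 15
|a wedge b|^2 = 5^2 + 11^2 + 15^2
= 25 + 121 + 225
= 371


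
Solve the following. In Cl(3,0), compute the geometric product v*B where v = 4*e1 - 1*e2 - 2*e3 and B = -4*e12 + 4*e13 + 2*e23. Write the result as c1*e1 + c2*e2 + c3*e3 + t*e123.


vB has grade-1 (vector) and grade-3 (trivector) parts: vB = (v _| B) + (v ^ B).
Vector part <vB>_1:
  e1: -v2*b12 - v3*b13 = -(-1)*(-4) - (-2)*(4) = 4
  e2: v1*b12 - v3*b23 = (4)*(-4) - (-2)*(2) = -12
  e3: v1*b13 + v2*b23 = (4)*(4) + (-1)*(2) = 14
Trivector part <vB>_3:
  e123: v1*b23 - v2*b13 + v3*b12 = (4)*(2) - (-1)*(4) + (-2)*(-4) = 20
vB = 4*e1 - 12*e2 + 14*e3 + 20*e123


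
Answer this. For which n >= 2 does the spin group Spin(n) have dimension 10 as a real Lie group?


dim Spin(n) = dim so(n) = n(n-1)/2.
Solve n(n-1)/2 = 10, i.e. n^2 - n - 20 = 0.
Discriminant = 1 + 8*10 = 81
n = (1 + sqrt(81))/2 = (1 + 9)/2 = 5


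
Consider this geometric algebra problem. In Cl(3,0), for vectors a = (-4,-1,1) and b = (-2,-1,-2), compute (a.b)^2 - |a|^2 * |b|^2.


a . b = (-4)*(-2) + (-1)*(-1) + 1*(-2)
= 8 + 1 + (-2) = 7
|a|^2 = (-4)^2 + (-1)^2 + 1^2 = 18
|b|^2 = (-2)^2 + (-1)^2 + (-2)^2 = 9
(a.b)^2 = 7^2 = 49
|a|^2 * |b|^2 = 18 * 9 = 162
Result = 49 - 162 = -113


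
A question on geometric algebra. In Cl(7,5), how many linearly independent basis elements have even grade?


Even subalgebra dimension = 2^(n-1)
n = 7 + 5 = 12
2^(12 - 1) = 2^11 = 2048
Verification: sum of C(12,k) for even k = 1 + 66 + 495 + 924 + 495 + 66 + 1 = 2048
Result = 2048


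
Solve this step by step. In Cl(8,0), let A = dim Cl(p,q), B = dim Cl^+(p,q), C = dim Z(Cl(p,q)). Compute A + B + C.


n = 8 + 0 = 8
Total dim = 2^8 = 256
Even subalgebra dim = 2^7 = 128
n is even, so center dim = 1
Sum = 256 + 128 + 1 = 385


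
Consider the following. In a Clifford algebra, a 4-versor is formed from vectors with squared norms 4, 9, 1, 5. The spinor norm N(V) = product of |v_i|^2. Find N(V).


Spinor norm N(V) = |v1|^2 * |v2|^2 * ... * |v4|^2
= 4 * 9 * 1 * 5
Running product: 4, 36, 36, 180
N(V) = 180


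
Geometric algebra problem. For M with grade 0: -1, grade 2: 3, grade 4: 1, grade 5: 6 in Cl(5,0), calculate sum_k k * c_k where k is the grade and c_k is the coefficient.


Grade-weighted sum = sum of grade_k * coefficient_k
0*(-1) = 0
2*3 = 6
4*1 = 4
5*6 = 30
Total = 0 + 6 + 4 + 30 = 40


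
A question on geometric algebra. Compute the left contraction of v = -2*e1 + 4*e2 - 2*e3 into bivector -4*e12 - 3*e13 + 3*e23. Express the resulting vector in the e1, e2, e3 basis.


Left contraction v _| B = <vB>_1 (grade-1 part of the geometric product vB).
Using e1_|e12 = e2, e2_|e12 = -e1, e1_|e13 = e3, e3_|e13 = -e1, e2_|e23 = e3, e3_|e23 = -e2:
e1 coeff: -v2*b12 - v3*b13 = -(4)*(-4) - (-2)*(-3) = 10
e2 coeff: v1*b12 - v3*b23 = (-2)*(-4) - (-2)*(3) = 14
e3 coeff: v1*b13 + v2*b23 = (-2)*(-3) + (4)*(3) = 18
v _| B = 10*e1 + 14*e2 + 18*e3


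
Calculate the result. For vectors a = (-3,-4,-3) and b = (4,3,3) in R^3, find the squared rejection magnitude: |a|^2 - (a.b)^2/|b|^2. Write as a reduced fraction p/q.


|a|^2 = (-3)^2 + (-4)^2 + (-3)^2 = 34
|b|^2 = 4^2 + 3^2 + 3^2 = 34
a . b = (-3)*4 + (-4)*3 + (-3)*3 = -33
(a.b)^2 = (-33)^2 = 1089
|rej|^2 = 34 - 1089/34
= (1156 - 1089)/34
= 67/34
In lowest terms: 67/34


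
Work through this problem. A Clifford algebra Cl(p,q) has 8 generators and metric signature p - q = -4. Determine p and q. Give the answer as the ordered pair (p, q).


We need p + q = 8 and p - q = -4.
Adding: 2p = 8 + (-4) = 4, so p = 2.
Then q = 8 - 2 = 6.
(p, q) = (2, 6)


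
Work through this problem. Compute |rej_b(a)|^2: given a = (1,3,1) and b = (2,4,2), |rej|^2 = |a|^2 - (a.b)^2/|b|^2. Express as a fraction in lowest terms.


|a|^2 = 1^2 + 3^2 + 1^2 = 11
|b|^2 = 2^2 + 4^2 + 2^2 = 24
a . b = 1*2 + 3*4 + 1*2 = 16
(a.b)^2 = 16^2 = 256
|rej|^2 = 11 - 256/24
= (264 - 256)/24
= 8/24
In lowest terms: 1/3


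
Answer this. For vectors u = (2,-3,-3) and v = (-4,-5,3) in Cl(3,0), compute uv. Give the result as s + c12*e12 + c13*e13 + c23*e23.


In Cl(3,0): e_i^2 = 1, e_ie_j = -e_je_i for i != j.
Scalar part = u . v = 2*(-4) + (-3)*(-5) + (-3)*3
= -8 + 15 + (-9) = -2
e12 coeff = 2*(-5) - (-3)*(-4) = -10 - 12 = -22
e13 coeff = 2*3 - (-3)*(-4) = 6 - 12 = -6
e23 coeff = (-3)*3 - (-3)*(-5) = -9 - 15 = -24
uv = -2 - 22*e12 - 6*e13 - 24*e23


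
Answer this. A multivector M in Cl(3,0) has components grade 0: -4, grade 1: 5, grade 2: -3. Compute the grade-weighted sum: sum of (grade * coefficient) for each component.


Grade-weighted sum = sum of grade_k * coefficient_k
0*(-4) = 0
1*5 = 5
2*(-3) = -6
Total = 0 + 5 + (-6) = -1


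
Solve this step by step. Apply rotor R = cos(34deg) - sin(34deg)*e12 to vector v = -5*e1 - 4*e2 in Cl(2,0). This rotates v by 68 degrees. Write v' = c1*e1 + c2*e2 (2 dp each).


Rotor R = cos(34deg) - sin(34deg)*e12
Rotation angle theta = 2 * 34 = 68 degrees
v' = R*v*~R rotates v by theta.
cos(68deg) = 0.3746, sin(68deg) = 0.9272
v'_1 = -5*cos(68deg) - (-4)*sin(68deg)
= -5*0.3746 - (-4)*0.9272
= 1.84
v'_2 = -5*sin(68deg) + (-4)*cos(68deg)
= -5*0.9272 + (-4)*0.3746
= -6.13
v' = 1.84*e1 - 6.13*e2


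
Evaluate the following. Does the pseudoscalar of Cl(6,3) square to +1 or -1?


The pseudoscalar I = e1...e_n (product of all n generators) of Cl(p,q) satisfies I^2 = (-1)^(q + n(n-1)/2).
p = 6, q = 3, n = p + q = 9
n(n-1)/2 = 9 * 8 / 2 = 36
Exponent = q + n(n-1)/2 = 3 + 36 = 39
I^2 = (-1)^39 = -1


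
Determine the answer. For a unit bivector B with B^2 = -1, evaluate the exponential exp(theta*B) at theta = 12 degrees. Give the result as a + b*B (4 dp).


For a unit bivector B with B^2 = -1, the exponential series gives
e^(theta*B) = cos(theta) + sin(theta)*B (the GA analogue of Euler's formula).
theta = 12 degrees = 0.20944 rad
cos(12 deg) = 0.9781
sin(12 deg) = 0.2079
exp(theta*B) = 0.9781 + 0.2079*B


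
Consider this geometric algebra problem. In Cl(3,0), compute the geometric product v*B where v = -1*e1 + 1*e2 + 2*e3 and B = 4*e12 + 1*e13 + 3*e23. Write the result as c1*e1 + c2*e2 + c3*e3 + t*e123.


vB has grade-1 (vector) and grade-3 (trivector) parts: vB = (v _| B) + (v ^ B).
Vector part <vB>_1:
  e1: -v2*b12 - v3*b13 = -(1)*(4) - (2)*(1) = -6
  e2: v1*b12 - v3*b23 = (-1)*(4) - (2)*(3) = -10
  e3: v1*b13 + v2*b23 = (-1)*(1) + (1)*(3) = 2
Trivector part <vB>_3:
  e123: v1*b23 - v2*b13 + v3*b12 = (-1)*(3) - (1)*(1) + (2)*(4) = 4
vB = -6*e1 - 10*e2 + 2*e3 + 4*e123


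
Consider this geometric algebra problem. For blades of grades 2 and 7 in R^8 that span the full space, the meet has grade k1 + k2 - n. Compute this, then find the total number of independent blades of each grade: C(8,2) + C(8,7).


Meet grade = grade(A) + grade(B) - n
= 2 + 7 - 8 = 1
C(8,2) = 28
C(8,7) = 8
dim_A + dim_B = 28 + 8 = 36


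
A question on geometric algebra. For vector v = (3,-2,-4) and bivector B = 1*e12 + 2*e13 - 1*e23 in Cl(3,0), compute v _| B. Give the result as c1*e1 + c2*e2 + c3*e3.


Left contraction v _| B = <vB>_1 (grade-1 part of the geometric product vB).
Using e1_|e12 = e2, e2_|e12 = -e1, e1_|e13 = e3, e3_|e13 = -e1, e2_|e23 = e3, e3_|e23 = -e2:
e1 coeff: -v2*b12 - v3*b13 = -(-2)*(1) - (-4)*(2) = 10
e2 coeff: v1*b12 - v3*b23 = (3)*(1) - (-4)*(-1) = -1
e3 coeff: v1*b13 + v2*b23 = (3)*(2) + (-2)*(-1) = 8
v _| B = 10*e1 - 1*e2 + 8*e3


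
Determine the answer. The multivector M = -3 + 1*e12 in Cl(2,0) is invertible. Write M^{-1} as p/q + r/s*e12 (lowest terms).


M = -3 + 1*e12, where e12^2 = -1.
Since M commutes with its reverse ~M = a - b*e12, M * ~M = a^2 - b^2*e12^2 = a^2 + b^2.
So M^{-1} = ~M / (a^2 + b^2) = (a - b*e12)/(a^2 + b^2).
a^2 + b^2 = 9 + 1 = 10
Scalar part = -3/10 = -3/10
Bivector coeff = -1/10 = -1/10
M^{-1} = -3/10 - 1/10*e12


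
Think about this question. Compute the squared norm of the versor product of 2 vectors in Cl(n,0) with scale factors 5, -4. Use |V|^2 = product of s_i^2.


Each vector v_i has |v_i|^2 = s_i^2
Squared scales: 5^2 = 25, (-4)^2 = 16
|V|^2 = 25 * 16
= 400


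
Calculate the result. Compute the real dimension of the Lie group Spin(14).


Spin(n) double-covers SO(n); both have Lie algebra so(n) of dimension n(n-1)/2.
n = 14
n(n-1) = 14 * 13 = 182
dim Spin(14) = 182/2 = 91


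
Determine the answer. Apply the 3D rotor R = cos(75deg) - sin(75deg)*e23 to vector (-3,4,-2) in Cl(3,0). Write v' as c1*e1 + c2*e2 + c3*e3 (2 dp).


Rotor R = cos(75deg) - sin(75deg)*e23
Rotation angle theta = 2 * 75 = 150 degrees in the e23 plane (e2 -> e3).
The component perpendicular to the plane (e1) is invariant: v'_1 = v1 = -3.00
cos(150deg) = -0.8660, sin(150deg) = 0.5000
v'_2 = v2*cos(theta) - v3*sin(theta) = 4*(-0.8660) - (-2)*0.5000 = -2.46
v'_3 = v2*sin(theta) + v3*cos(theta) = 4*0.5000 + (-2)*(-0.8660) = 3.73
v' = -3.00*e1 - 2.46*e2 + 3.73*e3


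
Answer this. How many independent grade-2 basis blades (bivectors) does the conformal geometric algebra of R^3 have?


The conformal model of R^3 uses Cl(4,1) with m = 3 + 2 = 5 generators.
Number of grade-2 blades = C(m, 2) = C(5, 2)
= 5*4/2 = 10


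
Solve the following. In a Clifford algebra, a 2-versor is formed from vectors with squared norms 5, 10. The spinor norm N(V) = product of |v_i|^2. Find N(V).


Spinor norm N(V) = |v1|^2 * |v2|^2 * ... * |v2|^2
= 5 * 10
Running product: 5, 50
N(V) = 50


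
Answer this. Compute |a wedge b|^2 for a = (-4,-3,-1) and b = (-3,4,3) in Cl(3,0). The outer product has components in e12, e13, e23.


a wedge b = (a1*b2 - a2*b1)*e12 + (a1*b3 - a3*b1)*e13 + (a2*b3 - a3*b2)*e23
e12 coeff: (-4)*4 - (-3)*(-3) = -16 - 9 = -25
e13 coeff: (-4)*3 - (-1)*(-3) = -12 - 3 = -15
e23 coeff: (-3)*3 - (-1)*4 = -9 - (-4) = -5
|a wedge b|^2 = (-25)^2 + (-15)^2 + (-5)^2
= 625 + 225 + 25
= 875


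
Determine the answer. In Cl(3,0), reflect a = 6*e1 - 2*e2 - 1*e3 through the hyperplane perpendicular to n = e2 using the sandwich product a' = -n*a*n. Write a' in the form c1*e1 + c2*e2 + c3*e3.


Reflection formula: a' = -n*a*n, with n = e2 (unit vector, n^2 = 1).
For reflection through hyperplane perp to e2:
The component along e2 flips sign, others stay.
a = (6, -2, -1)
a' = (6, 2, -1)
a' = 6*e1 + 2*e2 - 1*e3


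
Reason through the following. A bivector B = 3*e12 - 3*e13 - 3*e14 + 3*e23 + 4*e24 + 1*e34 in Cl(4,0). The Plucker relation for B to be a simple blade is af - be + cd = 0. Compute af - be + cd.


Plucker relation: af - be + cd
a*f = 3*1 = 3
b*e = (-3)*4 = -12
c*d = (-3)*3 = -9
af - be + cd = 3 - (-12) + (-9)
= 6


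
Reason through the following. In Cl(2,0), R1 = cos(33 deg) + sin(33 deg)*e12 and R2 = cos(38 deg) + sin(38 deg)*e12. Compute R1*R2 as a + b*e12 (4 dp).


Same-plane rotors commute and their half-angles add:
R1*R2 = cos(a1 + a2) + sin(a1 + a2)*e12.
a1 + a2 = 33 + 38 = 71 deg
cos(71 deg) = 0.3256
sin(71 deg) = 0.9455
R1*R2 = 0.3256 + 0.9455*e12


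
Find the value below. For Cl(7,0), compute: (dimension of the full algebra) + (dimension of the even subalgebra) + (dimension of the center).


n = 7 + 0 = 7
Total dim = 2^7 = 128
Even subalgebra dim = 2^6 = 64
n is odd, so center dim = 2
Sum = 128 + 64 + 2 = 194


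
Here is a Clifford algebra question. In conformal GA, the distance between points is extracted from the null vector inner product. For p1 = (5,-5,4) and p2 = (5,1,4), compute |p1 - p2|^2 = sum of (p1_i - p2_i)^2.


p1 - p2 = (0, -6, 0)
|p1 - p2|^2 = 0^2 + (-6)^2 + 0^2
= 0 + 36 + 0
= 36


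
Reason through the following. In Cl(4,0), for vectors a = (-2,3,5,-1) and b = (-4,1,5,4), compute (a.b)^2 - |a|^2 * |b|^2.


a . b = (-2)*(-4) + 3*1 + 5*5 + (-1)*4
= 8 + 3 + 25 + (-4) = 32
|a|^2 = (-2)^2 + 3^2 + 5^2 + (-1)^2 = 39
|b|^2 = (-4)^2 + 1^2 + 5^2 + 4^2 = 58
(a.b)^2 = 32^2 = 1024
|a|^2 * |b|^2 = 39 * 58 = 2262
Result = 1024 - 2262 = -1238


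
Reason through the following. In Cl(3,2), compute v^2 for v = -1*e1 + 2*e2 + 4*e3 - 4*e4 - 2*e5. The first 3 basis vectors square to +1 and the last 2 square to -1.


v^2 = sum of c_i^2 * e_i^2
Positive signature terms (e_i^2 = +1): (-1)^2 + 2^2 + 4^2 = 21
Negative signature terms (e_j^2 = -1): (-4)^2 + (-2)^2 = 20
v^2 = 21 - 20 = 1


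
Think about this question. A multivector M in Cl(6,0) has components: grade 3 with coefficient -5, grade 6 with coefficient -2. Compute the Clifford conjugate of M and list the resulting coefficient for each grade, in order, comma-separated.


Clifford conjugate sign for grade k: (-1)^(k(k+1)/2)
Grade 3: (-1)^(3*4/2) = (-1)^6 = 1, coeff -5 -> -5
Grade 6: (-1)^(6*7/2) = (-1)^21 = -1, coeff -2 -> 2
Conjugated coefficients: -5, 2


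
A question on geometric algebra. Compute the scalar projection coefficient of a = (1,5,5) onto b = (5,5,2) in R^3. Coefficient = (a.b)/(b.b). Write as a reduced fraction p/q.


Projection coefficient = (a . b) / (b . b)
a . b = 1*5 + 5*5 + 5*2
= 5 + 25 + 10 = 40
b . b = 5^2 + 5^2 + 2^2
= 25 + 25 + 4 = 54
Coefficient = 40/54
In lowest terms: 20/27


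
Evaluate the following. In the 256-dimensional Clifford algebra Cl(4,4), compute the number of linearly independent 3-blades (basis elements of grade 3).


Number of grade-k basis blades in Cl(p,q) with n = p + q is C(n, k).
n = 4 + 4 = 8
C(8, 3) = 8! / (3! * 5!)
= 40320 / (6 * 120)
= 56


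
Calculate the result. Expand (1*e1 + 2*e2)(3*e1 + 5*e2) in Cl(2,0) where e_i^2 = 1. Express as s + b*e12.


Expand: (1*e1 + 2*e2)(3*e1 + 5*e2)
= 1*3*e1e1 + 1*5*e1e2 + 2*3*e2e1 + 2*5*e2e2
Using e1^2 = e2^2 = 1, e2e1 = -e1e2:
Scalar part s = 1*3 + 2*5 = 3 + 10 = 13
Bivector part b = 1*5 - 2*3 = 5 - 6 = -1
uv = 13 - 1*e12


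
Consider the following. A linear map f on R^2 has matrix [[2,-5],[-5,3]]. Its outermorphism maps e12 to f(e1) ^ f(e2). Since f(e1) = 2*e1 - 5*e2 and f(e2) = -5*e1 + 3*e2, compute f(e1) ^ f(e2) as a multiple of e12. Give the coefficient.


The outermorphism of a linear map f sends e1^e2 to f(e1)^f(e2).
f(e1) = 2*e1 - 5*e2
f(e2) = -5*e1 + 3*e2
f(e1) ^ f(e2) = (2*e1 - 5*e2) ^ (-5*e1 + 3*e2)
= 2*3*e12 + (-5)*(-5)*e21
= (6 - 25)*e12
= -19*e12
Coefficient = -19


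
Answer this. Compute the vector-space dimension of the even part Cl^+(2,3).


Even subalgebra dimension = 2^(n-1)
n = 2 + 3 = 5
2^(5 - 1) = 2^4 = 16
Verification: sum of C(5,k) for even k = 1 + 10 + 5 = 16
Result = 16


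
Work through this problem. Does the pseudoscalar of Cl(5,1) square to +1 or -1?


The pseudoscalar I = e1...e_n (product of all n generators) of Cl(p,q) satisfies I^2 = (-1)^(q + n(n-1)/2).
p = 5, q = 1, n = p + q = 6
n(n-1)/2 = 6 * 5 / 2 = 15
Exponent = q + n(n-1)/2 = 1 + 15 = 16
I^2 = (-1)^16 = +1


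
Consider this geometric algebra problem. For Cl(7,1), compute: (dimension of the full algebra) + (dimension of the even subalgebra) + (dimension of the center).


n = 7 + 1 = 8
Total dim = 2^8 = 256
Even subalgebra dim = 2^7 = 128
n is even, so center dim = 1
Sum = 256 + 128 + 1 = 385


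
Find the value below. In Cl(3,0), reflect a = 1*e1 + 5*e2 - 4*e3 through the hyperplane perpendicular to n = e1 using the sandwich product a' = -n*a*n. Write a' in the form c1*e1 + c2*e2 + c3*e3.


Reflection formula: a' = -n*a*n, with n = e1 (unit vector, n^2 = 1).
For reflection through hyperplane perp to e1:
The component along e1 flips sign, others stay.
a = (1, 5, -4)
a' = (-1, 5, -4)
a' = -1*e1 + 5*e2 - 4*e3


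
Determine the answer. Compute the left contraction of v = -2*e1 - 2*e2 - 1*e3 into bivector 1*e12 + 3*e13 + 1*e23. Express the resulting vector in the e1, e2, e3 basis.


Left contraction v _| B = <vB>_1 (grade-1 part of the geometric product vB).
Using e1_|e12 = e2, e2_|e12 = -e1, e1_|e13 = e3, e3_|e13 = -e1, e2_|e23 = e3, e3_|e23 = -e2:
e1 coeff: -v2*b12 - v3*b13 = -(-2)*(1) - (-1)*(3) = 5
e2 coeff: v1*b12 - v3*b23 = (-2)*(1) - (-1)*(1) = -1
e3 coeff: v1*b13 + v2*b23 = (-2)*(3) + (-2)*(1) = -8
v _| B = 5*e1 - 1*e2 - 8*e3


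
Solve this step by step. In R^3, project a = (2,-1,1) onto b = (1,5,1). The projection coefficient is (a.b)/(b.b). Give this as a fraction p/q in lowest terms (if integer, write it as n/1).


Projection coefficient = (a . b) / (b . b)
a . b = 2*1 + (-1)*5 + 1*1
= 2 + (-5) + 1 = -2
b . b = 1^2 + 5^2 + 1^2
= 1 + 25 + 1 = 27
Coefficient = -2/27
In lowest terms: -2/27


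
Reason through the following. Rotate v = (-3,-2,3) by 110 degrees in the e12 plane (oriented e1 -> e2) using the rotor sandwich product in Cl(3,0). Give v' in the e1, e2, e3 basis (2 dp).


Rotor R = cos(55deg) - sin(55deg)*e12
Rotation angle theta = 2 * 55 = 110 degrees in the e12 plane (e1 -> e2).
The component perpendicular to the plane (e3) is invariant: v'_3 = v3 = 3.00
cos(110deg) = -0.3420, sin(110deg) = 0.9397
v'_1 = v1*cos(theta) - v2*sin(theta) = -3*(-0.3420) - (-2)*0.9397 = 2.91
v'_2 = v1*sin(theta) + v2*cos(theta) = -3*0.9397 + (-2)*(-0.3420) = -2.14
v' = 2.91*e1 - 2.14*e2 + 3.00*e3


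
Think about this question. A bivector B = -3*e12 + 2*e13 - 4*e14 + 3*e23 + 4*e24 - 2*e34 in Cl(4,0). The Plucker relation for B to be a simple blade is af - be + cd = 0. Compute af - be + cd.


Plucker relation: af - be + cd
a*f = (-3)*(-2) = 6
b*e = 2*4 = 8
c*d = (-4)*3 = -12
af - be + cd = 6 - 8 + (-12)
= -14


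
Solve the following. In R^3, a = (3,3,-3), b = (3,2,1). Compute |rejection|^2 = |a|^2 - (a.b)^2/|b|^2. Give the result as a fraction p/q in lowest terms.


|a|^2 = 3^2 + 3^2 + (-3)^2 = 27
|b|^2 = 3^2 + 2^2 + 1^2 = 14
a . b = 3*3 + 3*2 + (-3)*1 = 12
(a.b)^2 = 12^2 = 144
|rej|^2 = 27 - 144/14
= (378 - 144)/14
= 234/14
In lowest terms: 117/7


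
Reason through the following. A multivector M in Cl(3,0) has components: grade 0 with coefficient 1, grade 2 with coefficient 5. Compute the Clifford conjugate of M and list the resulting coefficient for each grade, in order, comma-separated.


Clifford conjugate sign for grade k: (-1)^(k(k+1)/2)
Grade 0: (-1)^(0*1/2) = (-1)^0 = 1, coeff 1 -> 1
Grade 2: (-1)^(2*3/2) = (-1)^3 = -1, coeff 5 -> -5
Conjugated coefficients: 1, -5


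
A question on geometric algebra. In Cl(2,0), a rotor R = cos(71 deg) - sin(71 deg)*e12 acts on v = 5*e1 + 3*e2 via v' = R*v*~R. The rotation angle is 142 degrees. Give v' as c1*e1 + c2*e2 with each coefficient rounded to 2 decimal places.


Rotor R = cos(71deg) - sin(71deg)*e12
Rotation angle theta = 2 * 71 = 142 degrees
v' = R*v*~R rotates v by theta.
cos(142deg) = -0.7880, sin(142deg) = 0.6157
v'_1 = 5*cos(142deg) - 3*sin(142deg)
= 5*(-0.7880) - 3*0.6157
= -5.79
v'_2 = 5*sin(142deg) + 3*cos(142deg)
= 5*0.6157 + 3*(-0.7880)
= 0.71
v' = -5.79*e1 + 0.71*e2


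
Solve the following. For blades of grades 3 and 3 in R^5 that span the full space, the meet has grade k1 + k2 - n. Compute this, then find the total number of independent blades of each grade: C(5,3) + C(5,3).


Meet grade = grade(A) + grade(B) - n
= 3 + 3 - 5 = 1
C(5,3) = 10
C(5,3) = 10
dim_A + dim_B = 10 + 10 = 20


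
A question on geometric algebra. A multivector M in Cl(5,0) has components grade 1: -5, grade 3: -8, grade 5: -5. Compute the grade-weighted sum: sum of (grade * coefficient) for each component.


Grade-weighted sum = sum of grade_k * coefficient_k
1*(-5) = -5
3*(-8) = -24
5*(-5) = -25
Total = -5 + (-24) + (-25) = -54


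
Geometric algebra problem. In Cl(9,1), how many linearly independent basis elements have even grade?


Even subalgebra dimension = 2^(n-1)
n = 9 + 1 = 10
2^(10 - 1) = 2^9 = 512
Verification: sum of C(10,k) for even k = 1 + 45 + 210 + 210 + 45 + 1 = 512
Result = 512


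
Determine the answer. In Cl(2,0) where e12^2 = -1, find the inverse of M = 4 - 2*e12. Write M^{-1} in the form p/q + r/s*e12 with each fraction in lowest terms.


M = 4 - 2*e12, where e12^2 = -1.
Since M commutes with its reverse ~M = a - b*e12, M * ~M = a^2 - b^2*e12^2 = a^2 + b^2.
So M^{-1} = ~M / (a^2 + b^2) = (a - b*e12)/(a^2 + b^2).
a^2 + b^2 = 16 + 4 = 20
Scalar part = 4/20 = 1/5
Bivector coeff = 2/20 = 1/10
M^{-1} = 1/5 + 1/10*e12


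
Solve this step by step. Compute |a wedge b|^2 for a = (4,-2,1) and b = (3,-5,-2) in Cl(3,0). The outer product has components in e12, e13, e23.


a wedge b = (a1*b2 - a2*b1)*e12 + (a1*b3 - a3*b1)*e13 + (a2*b3 - a3*b2)*e23
e12 coeff: 4*(-5) - (-2)*3 = -20 - (-6) = -14
e13 coeff: 4*(-2) - 1*3 = -8 - 3 = -11
e23 coeff: (-2)*(-2) - 1*(-5) = 4 - (-5) = 9
|a wedge b|^2 = (-14)^2 + (-11)^2 + 9^2
= 196 + 121 + 81
= 398


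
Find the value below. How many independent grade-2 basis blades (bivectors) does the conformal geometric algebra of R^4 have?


The conformal model of R^4 uses Cl(5,1) with m = 4 + 2 = 6 generators.
Number of grade-2 blades = C(m, 2) = C(6, 2)
= 6*5/2 = 15


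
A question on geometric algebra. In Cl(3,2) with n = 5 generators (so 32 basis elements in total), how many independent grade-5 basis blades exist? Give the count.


Number of grade-k basis blades in Cl(p,q) with n = p + q is C(n, k).
n = 3 + 2 = 5
C(5, 5) = 5! / (5! * 0!)
= 120 / (120 * 1)
= 1


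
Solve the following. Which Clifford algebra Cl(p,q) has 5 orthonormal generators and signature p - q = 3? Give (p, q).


We need p + q = 5 and p - q = 3.
Adding: 2p = 5 + 3 = 8, so p = 4.
Then q = 5 - 4 = 1.
(p, q) = (4, 1)


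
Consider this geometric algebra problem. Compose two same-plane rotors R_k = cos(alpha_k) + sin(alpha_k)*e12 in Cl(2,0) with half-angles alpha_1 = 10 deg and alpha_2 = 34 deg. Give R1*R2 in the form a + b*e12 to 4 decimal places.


Same-plane rotors commute and their half-angles add:
R1*R2 = cos(a1 + a2) + sin(a1 + a2)*e12.
a1 + a2 = 10 + 34 = 44 deg
cos(44 deg) = 0.7193
sin(44 deg) = 0.6947
R1*R2 = 0.7193 + 0.6947*e12


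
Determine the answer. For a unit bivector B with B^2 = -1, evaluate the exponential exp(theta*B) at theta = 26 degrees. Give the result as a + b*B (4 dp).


For a unit bivector B with B^2 = -1, the exponential series gives
e^(theta*B) = cos(theta) + sin(theta)*B (the GA analogue of Euler's formula).
theta = 26 degrees = 0.453786 rad
cos(26 deg) = 0.8988
sin(26 deg) = 0.4384
exp(theta*B) = 0.8988 + 0.4384*B


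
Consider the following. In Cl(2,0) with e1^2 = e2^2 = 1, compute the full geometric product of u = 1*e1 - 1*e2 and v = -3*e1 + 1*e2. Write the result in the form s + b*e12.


Expand: (1*e1 - 1*e2)(-3*e1 + 1*e2)
= 1*(-3)*e1e1 + 1*1*e1e2 + (-1)*(-3)*e2e1 + (-1)*1*e2e2
Using e1^2 = e2^2 = 1, e2e1 = -e1e2:
Scalar part s = 1*(-3) + (-1)*1 = -3 + (-1) = -4
Bivector part b = 1*1 - (-1)*(-3) = 1 - 3 = -2
uv = -4 - 2*e12


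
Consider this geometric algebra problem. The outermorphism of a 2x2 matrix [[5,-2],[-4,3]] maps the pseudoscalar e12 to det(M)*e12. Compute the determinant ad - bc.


The outermorphism of a linear map f sends e1^e2 to f(e1)^f(e2).
f(e1) = 5*e1 - 4*e2
f(e2) = -2*e1 + 3*e2
f(e1) ^ f(e2) = (5*e1 - 4*e2) ^ (-2*e1 + 3*e2)
= 5*3*e12 + (-4)*(-2)*e21
= (15 - 8)*e12
= 7*e12
Coefficient = 7


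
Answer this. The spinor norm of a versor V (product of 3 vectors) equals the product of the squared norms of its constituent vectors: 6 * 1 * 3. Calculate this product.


Spinor norm N(V) = |v1|^2 * |v2|^2 * ... * |v3|^2
= 6 * 1 * 3
Running product: 6, 6, 18
N(V) = 18


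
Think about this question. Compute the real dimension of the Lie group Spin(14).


Spin(n) double-covers SO(n); both have Lie algebra so(n) of dimension n(n-1)/2.
n = 14
n(n-1) = 14 * 13 = 182
dim Spin(14) = 182/2 = 91


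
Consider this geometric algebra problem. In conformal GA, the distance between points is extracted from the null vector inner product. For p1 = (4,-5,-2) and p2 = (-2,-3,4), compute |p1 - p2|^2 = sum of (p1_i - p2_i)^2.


p1 - p2 = (6, -2, -6)
|p1 - p2|^2 = 6^2 + (-2)^2 + (-6)^2
= 36 + 4 + 36
= 76


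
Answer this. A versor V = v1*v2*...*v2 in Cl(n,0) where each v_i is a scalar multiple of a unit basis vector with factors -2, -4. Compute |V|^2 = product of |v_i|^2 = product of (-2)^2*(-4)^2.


Each vector v_i has |v_i|^2 = s_i^2
Squared scales: (-2)^2 = 4, (-4)^2 = 16
|V|^2 = 4 * 16
= 64


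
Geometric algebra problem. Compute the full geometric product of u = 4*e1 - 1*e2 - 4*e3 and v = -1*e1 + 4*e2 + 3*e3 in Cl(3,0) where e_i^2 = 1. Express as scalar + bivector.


In Cl(3,0): e_i^2 = 1, e_ie_j = -e_je_i for i != j.
Scalar part = u . v = 4*(-1) + (-1)*4 + (-4)*3
= -4 + (-4) + (-12) = -20
e12 coeff = 4*4 - (-1)*(-1) = 16 - 1 = 15
e13 coeff = 4*3 - (-4)*(-1) = 12 - 4 = 8
e23 coeff = (-1)*3 - (-4)*4 = -3 - (-16) = 13
uv = -20 + 15*e12 + 8*e13 + 13*e23


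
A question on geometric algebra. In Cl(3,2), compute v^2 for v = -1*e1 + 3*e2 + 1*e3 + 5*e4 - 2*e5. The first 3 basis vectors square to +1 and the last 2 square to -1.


v^2 = sum of c_i^2 * e_i^2
Positive signature terms (e_i^2 = +1): (-1)^2 + 3^2 + 1^2 = 11
Negative signature terms (e_j^2 = -1): 5^2 + (-2)^2 = 29
v^2 = 11 - 29 = -18


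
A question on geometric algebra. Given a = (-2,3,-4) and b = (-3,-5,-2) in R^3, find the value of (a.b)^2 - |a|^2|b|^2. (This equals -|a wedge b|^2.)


a . b = (-2)*(-3) + 3*(-5) + (-4)*(-2)
= 6 + (-15) + 8 = -1
|a|^2 = (-2)^2 + 3^2 + (-4)^2 = 29
|b|^2 = (-3)^2 + (-5)^2 + (-2)^2 = 38
(a.b)^2 = (-1)^2 = 1
|a|^2 * |b|^2 = 29 * 38 = 1102
Result = 1 - 1102 = -1101


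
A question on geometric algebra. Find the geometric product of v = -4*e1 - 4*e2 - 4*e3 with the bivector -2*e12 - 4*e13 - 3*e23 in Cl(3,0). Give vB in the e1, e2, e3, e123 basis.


vB has grade-1 (vector) and grade-3 (trivector) parts: vB = (v _| B) + (v ^ B).
Vector part <vB>_1:
  e1: -v2*b12 - v3*b13 = -(-4)*(-2) - (-4)*(-4) = -24
  e2: v1*b12 - v3*b23 = (-4)*(-2) - (-4)*(-3) = -4
  e3: v1*b13 + v2*b23 = (-4)*(-4) + (-4)*(-3) = 28
Trivector part <vB>_3:
  e123: v1*b23 - v2*b13 + v3*b12 = (-4)*(-3) - (-4)*(-4) + (-4)*(-2) = 4
vB = -24*e1 - 4*e2 + 28*e3 + 4*e123


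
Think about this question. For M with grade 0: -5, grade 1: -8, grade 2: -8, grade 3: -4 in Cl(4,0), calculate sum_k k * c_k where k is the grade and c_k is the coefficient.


Grade-weighted sum = sum of grade_k * coefficient_k
0*(-5) = 0
1*(-8) = -8
2*(-8) = -16
3*(-4) = -12
Total = 0 + (-8) + (-16) + (-12) = -36


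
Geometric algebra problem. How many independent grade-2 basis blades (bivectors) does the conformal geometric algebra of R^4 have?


The conformal model of R^4 uses Cl(5,1) with m = 4 + 2 = 6 generators.
Number of grade-2 blades = C(m, 2) = C(6, 2)
= 6*5/2 = 15


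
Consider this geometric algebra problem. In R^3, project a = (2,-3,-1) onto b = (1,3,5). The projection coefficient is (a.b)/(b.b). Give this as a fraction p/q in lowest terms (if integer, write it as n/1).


Projection coefficient = (a . b) / (b . b)
a . b = 2*1 + (-3)*3 + (-1)*5
= 2 + (-9) + (-5) = -12
b . b = 1^2 + 3^2 + 5^2
= 1 + 9 + 25 = 35
Coefficient = -12/35
In lowest terms: -12/35


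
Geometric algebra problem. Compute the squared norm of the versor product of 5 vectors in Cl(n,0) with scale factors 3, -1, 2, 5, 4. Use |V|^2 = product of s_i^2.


Each vector v_i has |v_i|^2 = s_i^2
Squared scales: 3^2 = 9, (-1)^2 = 1, 2^2 = 4, 5^2 = 25, 4^2 = 16
|V|^2 = 9 * 1 * 4 * 25 * 16
= 14400


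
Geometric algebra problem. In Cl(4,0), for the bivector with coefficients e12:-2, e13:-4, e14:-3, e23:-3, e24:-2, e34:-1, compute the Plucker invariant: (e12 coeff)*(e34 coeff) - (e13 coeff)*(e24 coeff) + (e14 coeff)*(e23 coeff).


Plucker relation: af - be + cd
a*f = (-2)*(-1) = 2
b*e = (-4)*(-2) = 8
c*d = (-3)*(-3) = 9
af - be + cd = 2 - 8 + 9
= 3


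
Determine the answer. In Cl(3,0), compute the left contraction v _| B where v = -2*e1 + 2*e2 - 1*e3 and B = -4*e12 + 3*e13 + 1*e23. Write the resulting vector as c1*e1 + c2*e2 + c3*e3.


Left contraction v _| B = <vB>_1 (grade-1 part of the geometric product vB).
Using e1_|e12 = e2, e2_|e12 = -e1, e1_|e13 = e3, e3_|e13 = -e1, e2_|e23 = e3, e3_|e23 = -e2:
e1 coeff: -v2*b12 - v3*b13 = -(2)*(-4) - (-1)*(3) = 11
e2 coeff: v1*b12 - v3*b23 = (-2)*(-4) - (-1)*(1) = 9
e3 coeff: v1*b13 + v2*b23 = (-2)*(3) + (2)*(1) = -4
v _| B = 11*e1 + 9*e2 - 4*e3


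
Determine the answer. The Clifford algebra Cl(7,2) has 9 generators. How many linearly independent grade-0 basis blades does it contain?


Number of grade-k basis blades in Cl(p,q) with n = p + q is C(n, k).
n = 7 + 2 = 9
C(9, 0) = 9! / (0! * 9!)
= 362880 / (1 * 362880)
= 1
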